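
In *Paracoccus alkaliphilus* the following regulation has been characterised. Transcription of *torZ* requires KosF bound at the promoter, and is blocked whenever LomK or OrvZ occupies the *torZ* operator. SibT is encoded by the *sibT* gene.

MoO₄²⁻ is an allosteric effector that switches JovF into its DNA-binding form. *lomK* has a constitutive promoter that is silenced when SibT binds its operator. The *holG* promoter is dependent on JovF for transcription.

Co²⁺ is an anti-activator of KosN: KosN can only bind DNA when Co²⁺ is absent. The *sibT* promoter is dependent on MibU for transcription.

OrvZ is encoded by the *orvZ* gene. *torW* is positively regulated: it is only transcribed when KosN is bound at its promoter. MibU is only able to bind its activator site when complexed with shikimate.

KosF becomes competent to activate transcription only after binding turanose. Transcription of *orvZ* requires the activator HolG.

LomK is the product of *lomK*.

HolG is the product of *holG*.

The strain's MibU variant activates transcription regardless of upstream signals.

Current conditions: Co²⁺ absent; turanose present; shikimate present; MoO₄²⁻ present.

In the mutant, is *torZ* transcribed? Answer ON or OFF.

MibU is constitutively active in this strain.
No repressor is bound and MibU is active, so *sibT* is transcribed.
So SibT is produced and active.
With repressor SibT bound, *lomK* is not transcribed.
So LomK is not produced.
MoO₄²⁻ is present, so JovF is active.
No repressor is bound and JovF is active, so *holG* is transcribed.
So HolG is produced and active.
No repressor is bound and HolG is active, so *orvZ* is transcribed.
So OrvZ is produced and active.
Turanose is present, so KosF is active.
With repressor OrvZ bound, *torZ* is not transcribed.

OFF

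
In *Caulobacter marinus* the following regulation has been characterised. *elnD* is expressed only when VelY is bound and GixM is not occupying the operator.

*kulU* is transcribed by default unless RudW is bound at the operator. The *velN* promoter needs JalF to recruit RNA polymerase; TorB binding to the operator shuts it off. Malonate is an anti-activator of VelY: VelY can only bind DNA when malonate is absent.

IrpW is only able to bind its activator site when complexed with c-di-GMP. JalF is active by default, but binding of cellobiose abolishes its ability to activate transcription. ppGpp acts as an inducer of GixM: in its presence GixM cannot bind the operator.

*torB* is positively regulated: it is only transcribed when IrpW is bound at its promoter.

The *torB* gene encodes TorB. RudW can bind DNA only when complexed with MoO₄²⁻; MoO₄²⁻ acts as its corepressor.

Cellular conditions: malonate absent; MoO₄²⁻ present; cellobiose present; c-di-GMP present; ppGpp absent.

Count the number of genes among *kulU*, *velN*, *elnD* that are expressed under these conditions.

0

MoO₄²⁻ is present, so RudW is active.
With repressor RudW bound, *kulU* is not transcribed.
→ *kulU* is OFF.
c-di-GMP is present, so IrpW is active.
No repressor is bound and IrpW is active, so *torB* is transcribed.
So TorB is produced and active.
Cellobiose is present, so JalF is inactive.
With repressor TorB bound, *velN* is not transcribed.
→ *velN* is OFF.
Malonate is absent, so VelY is active.
ppGpp is absent, so GixM is active.
With repressor GixM bound, *elnD* is not transcribed.
→ *elnD* is OFF.
0 of the 3 genes are transcribed.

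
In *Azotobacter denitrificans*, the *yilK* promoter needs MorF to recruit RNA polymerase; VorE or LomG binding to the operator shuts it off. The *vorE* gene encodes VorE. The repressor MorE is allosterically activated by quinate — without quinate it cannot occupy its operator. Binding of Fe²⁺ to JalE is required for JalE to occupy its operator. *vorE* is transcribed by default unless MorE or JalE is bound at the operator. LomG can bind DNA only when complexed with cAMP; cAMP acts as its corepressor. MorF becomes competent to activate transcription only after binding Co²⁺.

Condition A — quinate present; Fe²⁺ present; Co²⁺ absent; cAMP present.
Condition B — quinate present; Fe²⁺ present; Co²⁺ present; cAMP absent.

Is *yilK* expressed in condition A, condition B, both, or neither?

B only

Condition A:
Quinate is present, so MorE is active.
Fe²⁺ is present, so JalE is active.
With repressor MorE bound, *vorE* is not transcribed.
So VorE is not produced.
Co²⁺ is absent, so MorF is inactive.
cAMP is present, so LomG is active.
With repressor LomG bound, *yilK* is not transcribed.
→ *yilK* is OFF in A.
Condition B:
Quinate is present, so MorE is active.
Fe²⁺ is present, so JalE is active.
With repressor MorE bound, *vorE* is not transcribed.
So VorE is not produced.
Co²⁺ is present, so MorF is active.
cAMP is absent, so LomG is inactive.
No repressor is bound and MorF is active, so *yilK* is transcribed.
→ *yilK* is ON in B.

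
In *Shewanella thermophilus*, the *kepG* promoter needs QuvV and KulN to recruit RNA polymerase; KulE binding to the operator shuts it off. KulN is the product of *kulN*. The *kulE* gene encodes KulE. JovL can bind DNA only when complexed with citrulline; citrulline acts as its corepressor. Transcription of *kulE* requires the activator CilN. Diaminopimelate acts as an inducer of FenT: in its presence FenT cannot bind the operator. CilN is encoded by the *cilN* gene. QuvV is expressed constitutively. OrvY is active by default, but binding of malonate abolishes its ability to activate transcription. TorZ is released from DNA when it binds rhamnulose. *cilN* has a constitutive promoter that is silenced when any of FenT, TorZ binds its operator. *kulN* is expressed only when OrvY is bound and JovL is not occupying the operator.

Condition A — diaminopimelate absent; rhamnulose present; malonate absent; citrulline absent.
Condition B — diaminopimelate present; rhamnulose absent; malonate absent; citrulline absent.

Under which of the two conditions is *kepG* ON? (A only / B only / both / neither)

both

Condition A:
Diaminopimelate is absent, so FenT is active.
Rhamnulose is present, so TorZ is inactive.
With repressor FenT bound, *cilN* is not transcribed.
So CilN is not produced.
Required activator CilN is absent, so *kulE* is not transcribed.
So KulE is not produced.
QuvV is produced constitutively and is active.
Malonate is absent, so OrvY is active.
Citrulline is absent, so JovL is inactive.
No repressor is bound and OrvY is active, so *kulN* is transcribed.
So KulN is produced and active.
No repressor is bound and QuvV and KulN are active, so *kepG* is transcribed.
→ *kepG* is ON in A.
Condition B:
Diaminopimelate is present, so FenT is inactive.
Rhamnulose is absent, so TorZ is active.
With repressor TorZ bound, *cilN* is not transcribed.
So CilN is not produced.
Required activator CilN is absent, so *kulE* is not transcribed.
So KulE is not produced.
QuvV is produced constitutively and is active.
Malonate is absent, so OrvY is active.
Citrulline is absent, so JovL is inactive.
No repressor is bound and OrvY is active, so *kulN* is transcribed.
So KulN is produced and active.
No repressor is bound and QuvV and KulN are active, so *kepG* is transcribed.
→ *kepG* is ON in B.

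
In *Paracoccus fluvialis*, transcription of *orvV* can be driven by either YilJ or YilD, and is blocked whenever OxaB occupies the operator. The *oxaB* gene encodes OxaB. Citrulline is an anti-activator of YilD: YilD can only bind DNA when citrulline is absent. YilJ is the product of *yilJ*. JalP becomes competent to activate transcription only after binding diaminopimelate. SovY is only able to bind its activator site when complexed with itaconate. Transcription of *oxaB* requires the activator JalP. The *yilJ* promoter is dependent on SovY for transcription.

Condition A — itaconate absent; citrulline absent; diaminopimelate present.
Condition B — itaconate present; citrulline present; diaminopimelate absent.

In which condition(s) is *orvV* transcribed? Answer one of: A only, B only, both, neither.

B only

Condition A:
Itaconate is absent, so SovY is inactive.
Required activator SovY is absent, so *yilJ* is not transcribed.
So YilJ is not produced.
Citrulline is absent, so YilD is active.
Diaminopimelate is present, so JalP is active.
No repressor is bound and JalP is active, so *oxaB* is transcribed.
So OxaB is produced and active.
With repressor OxaB bound, *orvV* is not transcribed.
→ *orvV* is OFF in A.
Condition B:
Itaconate is present, so SovY is active.
No repressor is bound and SovY is active, so *yilJ* is transcribed.
So YilJ is produced and active.
Citrulline is present, so YilD is inactive.
Diaminopimelate is absent, so JalP is inactive.
Required activator JalP is absent, so *oxaB* is not transcribed.
So OxaB is not produced.
Activator YilJ is present, so *orvV* is transcribed.
→ *orvV* is ON in B.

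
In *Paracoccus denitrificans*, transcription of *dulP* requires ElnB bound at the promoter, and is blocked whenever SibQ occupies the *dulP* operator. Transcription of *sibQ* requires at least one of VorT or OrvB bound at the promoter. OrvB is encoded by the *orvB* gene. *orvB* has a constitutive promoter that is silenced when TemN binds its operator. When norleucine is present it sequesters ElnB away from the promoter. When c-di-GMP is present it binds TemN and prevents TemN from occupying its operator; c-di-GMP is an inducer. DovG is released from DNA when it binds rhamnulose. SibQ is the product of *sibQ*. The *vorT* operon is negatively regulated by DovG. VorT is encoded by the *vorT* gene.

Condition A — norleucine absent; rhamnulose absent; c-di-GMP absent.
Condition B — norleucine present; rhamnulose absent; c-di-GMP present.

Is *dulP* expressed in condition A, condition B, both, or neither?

A only

Condition A:
Norleucine is absent, so ElnB is active.
Rhamnulose is absent, so DovG is active.
With repressor DovG bound, *vorT* is not transcribed.
So VorT is not produced.
c-di-GMP is absent, so TemN is active.
With repressor TemN bound, *orvB* is not transcribed.
So OrvB is not produced.
No activator is available at the *sibQ* promoter, so *sibQ* is not transcribed.
So SibQ is not produced.
No repressor is bound and ElnB is active, so *dulP* is transcribed.
→ *dulP* is ON in A.
Condition B:
Norleucine is present, so ElnB is inactive.
Rhamnulose is absent, so DovG is active.
With repressor DovG bound, *vorT* is not transcribed.
So VorT is not produced.
c-di-GMP is present, so TemN is inactive.
With no repressor bound, *orvB* is transcribed.
So OrvB is produced and active.
Activator OrvB is present, so *sibQ* is transcribed.
So SibQ is produced and active.
With repressor SibQ bound, *dulP* is not transcribed.
→ *dulP* is OFF in B.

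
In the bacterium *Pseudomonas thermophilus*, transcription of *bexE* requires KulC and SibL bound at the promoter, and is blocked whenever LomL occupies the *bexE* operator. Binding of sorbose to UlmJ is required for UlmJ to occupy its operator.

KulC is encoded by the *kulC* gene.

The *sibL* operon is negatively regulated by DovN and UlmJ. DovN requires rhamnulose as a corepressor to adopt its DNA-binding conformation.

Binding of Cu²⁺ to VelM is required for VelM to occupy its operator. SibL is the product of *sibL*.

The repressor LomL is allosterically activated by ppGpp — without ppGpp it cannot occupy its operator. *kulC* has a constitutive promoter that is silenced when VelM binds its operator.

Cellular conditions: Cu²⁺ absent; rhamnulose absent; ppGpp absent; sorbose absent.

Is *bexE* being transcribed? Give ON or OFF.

Cu²⁺ is absent, so VelM is inactive.
With no repressor bound, *kulC* is transcribed.
So KulC is produced and active.
Rhamnulose is absent, so DovN is inactive.
Sorbose is absent, so UlmJ is inactive.
With no repressor bound, *sibL* is transcribed.
So SibL is produced and active.
ppGpp is absent, so LomL is inactive.
No repressor is bound and KulC and SibL are active, so *bexE* is transcribed.

ON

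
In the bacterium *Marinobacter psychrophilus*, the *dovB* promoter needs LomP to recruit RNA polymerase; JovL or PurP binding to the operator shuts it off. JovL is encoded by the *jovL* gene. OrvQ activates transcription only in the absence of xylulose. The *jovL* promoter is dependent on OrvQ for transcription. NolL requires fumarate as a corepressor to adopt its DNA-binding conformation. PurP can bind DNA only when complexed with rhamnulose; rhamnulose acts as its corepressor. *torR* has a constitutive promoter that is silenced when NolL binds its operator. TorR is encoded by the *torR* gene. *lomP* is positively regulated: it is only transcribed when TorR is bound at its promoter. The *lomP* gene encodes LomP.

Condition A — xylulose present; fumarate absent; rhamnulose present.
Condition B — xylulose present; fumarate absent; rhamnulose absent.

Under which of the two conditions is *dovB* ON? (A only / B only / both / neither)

Condition A:
Xylulose is present, so OrvQ is inactive.
Required activator OrvQ is absent, so *jovL* is not transcribed.
So JovL is not produced.
Fumarate is absent, so NolL is inactive.
With no repressor bound, *torR* is transcribed.
So TorR is produced and active.
No repressor is bound and TorR is active, so *lomP* is transcribed.
So LomP is produced and active.
Rhamnulose is present, so PurP is active.
With repressor PurP bound, *dovB* is not transcribed.
→ *dovB* is OFF in A.
Condition B:
Xylulose is present, so OrvQ is inactive.
Required activator OrvQ is absent, so *jovL* is not transcribed.
So JovL is not produced.
Fumarate is absent, so NolL is inactive.
With no repressor bound, *torR* is transcribed.
So TorR is produced and active.
No repressor is bound and TorR is active, so *lomP* is transcribed.
So LomP is produced and active.
Rhamnulose is absent, so PurP is inactive.
No repressor is bound and LomP is active, so *dovB* is transcribed.
→ *dovB* is ON in B.

B only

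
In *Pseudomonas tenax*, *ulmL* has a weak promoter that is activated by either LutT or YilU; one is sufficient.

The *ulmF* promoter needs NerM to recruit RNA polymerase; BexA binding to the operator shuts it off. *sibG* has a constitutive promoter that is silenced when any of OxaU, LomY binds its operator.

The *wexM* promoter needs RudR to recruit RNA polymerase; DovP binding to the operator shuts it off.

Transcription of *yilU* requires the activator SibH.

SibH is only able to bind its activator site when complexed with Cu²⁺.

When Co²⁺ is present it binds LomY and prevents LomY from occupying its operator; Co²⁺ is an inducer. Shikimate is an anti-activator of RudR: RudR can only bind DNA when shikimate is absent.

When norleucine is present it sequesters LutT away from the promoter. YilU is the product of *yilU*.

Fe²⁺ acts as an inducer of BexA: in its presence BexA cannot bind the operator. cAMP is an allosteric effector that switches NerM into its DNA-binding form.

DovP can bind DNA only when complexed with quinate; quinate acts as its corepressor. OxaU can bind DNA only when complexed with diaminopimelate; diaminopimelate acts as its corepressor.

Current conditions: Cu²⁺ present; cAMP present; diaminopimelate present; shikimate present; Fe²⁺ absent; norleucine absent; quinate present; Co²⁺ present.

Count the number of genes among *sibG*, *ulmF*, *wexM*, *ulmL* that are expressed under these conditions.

1

Diaminopimelate is present, so OxaU is active.
Co²⁺ is present, so LomY is inactive.
With repressor OxaU bound, *sibG* is not transcribed.
→ *sibG* is OFF.
cAMP is present, so NerM is active.
Fe²⁺ is absent, so BexA is active.
With repressor BexA bound, *ulmF* is not transcribed.
→ *ulmF* is OFF.
Shikimate is present, so RudR is inactive.
Quinate is present, so DovP is active.
With repressor DovP bound, *wexM* is not transcribed.
→ *wexM* is OFF.
Norleucine is absent, so LutT is active.
Cu²⁺ is present, so SibH is active.
No repressor is bound and SibH is active, so *yilU* is transcribed.
So YilU is produced and active.
Activator LutT is present, so *ulmL* is transcribed.
→ *ulmL* is ON.
1 of the 4 genes is transcribed.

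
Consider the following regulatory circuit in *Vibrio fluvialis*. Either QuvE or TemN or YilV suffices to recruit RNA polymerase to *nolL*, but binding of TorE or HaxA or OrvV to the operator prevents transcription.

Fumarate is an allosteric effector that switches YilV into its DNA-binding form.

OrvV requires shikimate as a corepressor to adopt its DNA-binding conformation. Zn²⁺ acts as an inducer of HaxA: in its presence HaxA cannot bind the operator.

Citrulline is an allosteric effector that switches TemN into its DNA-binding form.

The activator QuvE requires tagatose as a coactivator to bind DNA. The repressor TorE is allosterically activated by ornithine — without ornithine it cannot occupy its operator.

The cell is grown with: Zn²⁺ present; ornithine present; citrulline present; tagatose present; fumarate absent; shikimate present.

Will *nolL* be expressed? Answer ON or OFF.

OFF

Ornithine is present, so TorE is active.
Tagatose is present, so QuvE is active.
Citrulline is present, so TemN is active.
Fumarate is absent, so YilV is inactive.
Zn²⁺ is present, so HaxA is inactive.
Shikimate is present, so OrvV is active.
With repressor TorE bound, *nolL* is not transcribed.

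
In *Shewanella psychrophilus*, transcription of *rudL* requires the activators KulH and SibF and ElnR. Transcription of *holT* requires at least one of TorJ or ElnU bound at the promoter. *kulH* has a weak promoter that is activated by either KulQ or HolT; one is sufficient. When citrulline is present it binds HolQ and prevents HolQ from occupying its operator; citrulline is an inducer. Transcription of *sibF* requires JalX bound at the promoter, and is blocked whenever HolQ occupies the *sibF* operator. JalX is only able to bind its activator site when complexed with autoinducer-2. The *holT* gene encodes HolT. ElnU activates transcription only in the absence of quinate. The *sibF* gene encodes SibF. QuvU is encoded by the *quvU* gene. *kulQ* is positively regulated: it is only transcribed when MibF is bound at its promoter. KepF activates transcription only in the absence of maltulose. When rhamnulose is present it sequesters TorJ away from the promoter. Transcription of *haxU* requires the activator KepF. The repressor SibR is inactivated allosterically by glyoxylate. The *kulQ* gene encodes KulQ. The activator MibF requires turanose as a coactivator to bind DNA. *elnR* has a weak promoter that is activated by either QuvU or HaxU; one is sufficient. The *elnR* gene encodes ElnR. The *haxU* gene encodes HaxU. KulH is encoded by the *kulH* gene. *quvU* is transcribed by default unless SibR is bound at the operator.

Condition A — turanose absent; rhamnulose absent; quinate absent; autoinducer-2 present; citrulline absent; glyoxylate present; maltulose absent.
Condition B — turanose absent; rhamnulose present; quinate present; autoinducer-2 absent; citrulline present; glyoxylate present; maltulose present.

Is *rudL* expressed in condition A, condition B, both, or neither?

neither

Condition A:
Turanose is absent, so MibF is inactive.
Required activator MibF is absent, so *kulQ* is not transcribed.
So KulQ is not produced.
Rhamnulose is absent, so TorJ is active.
Quinate is absent, so ElnU is active.
Activator TorJ is present, so *holT* is transcribed.
So HolT is produced and active.
Activator HolT is present, so *kulH* is transcribed.
So KulH is produced and active.
Autoinducer-2 is present, so JalX is active.
Citrulline is absent, so HolQ is active.
With repressor HolQ bound, *sibF* is not transcribed.
So SibF is not produced.
Glyoxylate is present, so SibR is inactive.
With no repressor bound, *quvU* is transcribed.
So QuvU is produced and active.
Maltulose is absent, so KepF is active.
No repressor is bound and KepF is active, so *haxU* is transcribed.
So HaxU is produced and active.
Activator QuvU is present, so *elnR* is transcribed.
So ElnR is produced and active.
Required activator SibF is absent, so *rudL* is not transcribed.
→ *rudL* is OFF in A.
Condition B:
Turanose is absent, so MibF is inactive.
Required activator MibF is absent, so *kulQ* is not transcribed.
So KulQ is not produced.
Rhamnulose is present, so TorJ is inactive.
Quinate is present, so ElnU is inactive.
No activator is available at the *holT* promoter, so *holT* is not transcribed.
So HolT is not produced.
No activator is available at the *kulH* promoter, so *kulH* is not transcribed.
So KulH is not produced.
Autoinducer-2 is absent, so JalX is inactive.
Citrulline is present, so HolQ is inactive.
Required activator JalX is absent, so *sibF* is not transcribed.
So SibF is not produced.
Glyoxylate is present, so SibR is inactive.
With no repressor bound, *quvU* is transcribed.
So QuvU is produced and active.
Maltulose is present, so KepF is inactive.
Required activator KepF is absent, so *haxU* is not transcribed.
So HaxU is not produced.
Activator QuvU is present, so *elnR* is transcribed.
So ElnR is produced and active.
Required activator KulH is absent, so *rudL* is not transcribed.
→ *rudL* is OFF in B.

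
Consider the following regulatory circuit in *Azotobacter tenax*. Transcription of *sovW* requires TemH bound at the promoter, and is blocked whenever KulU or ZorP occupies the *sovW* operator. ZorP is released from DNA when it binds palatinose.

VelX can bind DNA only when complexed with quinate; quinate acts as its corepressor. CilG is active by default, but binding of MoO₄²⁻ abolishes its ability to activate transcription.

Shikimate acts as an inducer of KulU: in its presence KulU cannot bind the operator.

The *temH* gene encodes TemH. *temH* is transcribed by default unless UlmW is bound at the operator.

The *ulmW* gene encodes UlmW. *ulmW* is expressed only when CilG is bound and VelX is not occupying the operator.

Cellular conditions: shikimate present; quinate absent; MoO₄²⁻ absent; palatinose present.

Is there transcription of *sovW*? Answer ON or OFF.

MoO₄²⁻ is absent, so CilG is active.
Quinate is absent, so VelX is inactive.
No repressor is bound and CilG is active, so *ulmW* is transcribed.
So UlmW is produced and active.
With repressor UlmW bound, *temH* is not transcribed.
So TemH is not produced.
Shikimate is present, so KulU is inactive.
Palatinose is present, so ZorP is inactive.
Required activator TemH is absent, so *sovW* is not transcribed.

OFF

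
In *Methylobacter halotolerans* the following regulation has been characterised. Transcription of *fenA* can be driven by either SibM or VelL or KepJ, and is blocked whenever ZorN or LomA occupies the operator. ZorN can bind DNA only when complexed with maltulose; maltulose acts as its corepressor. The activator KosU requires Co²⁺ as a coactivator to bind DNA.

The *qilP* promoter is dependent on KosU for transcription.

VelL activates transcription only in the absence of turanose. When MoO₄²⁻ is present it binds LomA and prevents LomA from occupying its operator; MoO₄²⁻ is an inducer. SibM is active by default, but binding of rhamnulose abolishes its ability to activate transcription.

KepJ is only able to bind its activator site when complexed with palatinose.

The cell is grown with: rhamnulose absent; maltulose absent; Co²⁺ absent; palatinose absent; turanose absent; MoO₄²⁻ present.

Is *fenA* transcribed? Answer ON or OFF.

Rhamnulose is absent, so SibM is active.
Turanose is absent, so VelL is active.
Palatinose is absent, so KepJ is inactive.
Maltulose is absent, so ZorN is inactive.
MoO₄²⁻ is present, so LomA is inactive.
Activator SibM is present, so *fenA* is transcribed.

ON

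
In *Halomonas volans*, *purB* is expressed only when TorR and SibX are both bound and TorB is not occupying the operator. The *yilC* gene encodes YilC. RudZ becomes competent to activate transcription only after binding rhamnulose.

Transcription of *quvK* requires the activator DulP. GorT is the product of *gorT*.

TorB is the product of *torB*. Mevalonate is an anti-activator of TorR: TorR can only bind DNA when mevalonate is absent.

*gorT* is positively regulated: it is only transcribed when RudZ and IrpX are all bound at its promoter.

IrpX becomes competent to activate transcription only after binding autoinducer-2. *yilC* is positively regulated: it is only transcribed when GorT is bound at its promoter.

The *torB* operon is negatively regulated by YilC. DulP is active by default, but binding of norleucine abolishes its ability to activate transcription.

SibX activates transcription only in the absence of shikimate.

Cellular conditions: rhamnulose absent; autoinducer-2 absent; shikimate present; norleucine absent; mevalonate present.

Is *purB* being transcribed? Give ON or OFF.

OFF

Mevalonate is present, so TorR is inactive.
Rhamnulose is absent, so RudZ is inactive.
Autoinducer-2 is absent, so IrpX is inactive.
Required activator RudZ is absent, so *gorT* is not transcribed.
So GorT is not produced.
Required activator GorT is absent, so *yilC* is not transcribed.
So YilC is not produced.
With no repressor bound, *torB* is transcribed.
So TorB is produced and active.
Shikimate is present, so SibX is inactive.
With repressor TorB bound, *purB* is not transcribed.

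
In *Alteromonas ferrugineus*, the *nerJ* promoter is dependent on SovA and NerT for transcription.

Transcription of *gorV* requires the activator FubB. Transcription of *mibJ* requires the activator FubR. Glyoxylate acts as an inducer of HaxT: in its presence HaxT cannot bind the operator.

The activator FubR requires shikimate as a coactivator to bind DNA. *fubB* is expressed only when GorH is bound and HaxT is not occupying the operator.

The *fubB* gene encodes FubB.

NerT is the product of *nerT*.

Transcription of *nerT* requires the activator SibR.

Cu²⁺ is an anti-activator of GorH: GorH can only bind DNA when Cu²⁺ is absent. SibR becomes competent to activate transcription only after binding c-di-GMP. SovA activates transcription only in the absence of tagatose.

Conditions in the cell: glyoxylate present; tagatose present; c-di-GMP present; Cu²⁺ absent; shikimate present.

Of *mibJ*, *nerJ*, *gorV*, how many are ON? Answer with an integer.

Shikimate is present, so FubR is active.
No repressor is bound and FubR is active, so *mibJ* is transcribed.
→ *mibJ* is ON.
Tagatose is present, so SovA is inactive.
c-di-GMP is present, so SibR is active.
No repressor is bound and SibR is active, so *nerT* is transcribed.
So NerT is produced and active.
Required activator SovA is absent, so *nerJ* is not transcribed.
→ *nerJ* is OFF.
Cu²⁺ is absent, so GorH is active.
Glyoxylate is present, so HaxT is inactive.
No repressor is bound and GorH is active, so *fubB* is transcribed.
So FubB is produced and active.
No repressor is bound and FubB is active, so *gorV* is transcribed.
→ *gorV* is ON.
2 of the 3 genes are transcribed.

2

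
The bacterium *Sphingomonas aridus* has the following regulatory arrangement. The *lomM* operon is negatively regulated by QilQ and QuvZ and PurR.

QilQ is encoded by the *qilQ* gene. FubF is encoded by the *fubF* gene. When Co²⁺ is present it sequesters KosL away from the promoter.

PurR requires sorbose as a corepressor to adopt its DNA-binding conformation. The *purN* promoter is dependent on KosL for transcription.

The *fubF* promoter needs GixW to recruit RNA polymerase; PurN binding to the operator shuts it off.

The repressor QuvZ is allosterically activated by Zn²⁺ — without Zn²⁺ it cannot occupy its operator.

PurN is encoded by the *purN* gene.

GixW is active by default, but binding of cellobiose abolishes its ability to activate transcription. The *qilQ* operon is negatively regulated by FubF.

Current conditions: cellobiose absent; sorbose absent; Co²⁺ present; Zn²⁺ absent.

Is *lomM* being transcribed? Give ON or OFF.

Cellobiose is absent, so GixW is active.
Co²⁺ is present, so KosL is inactive.
Required activator KosL is absent, so *purN* is not transcribed.
So PurN is not produced.
No repressor is bound and GixW is active, so *fubF* is transcribed.
So FubF is produced and active.
With repressor FubF bound, *qilQ* is not transcribed.
So QilQ is not produced.
Zn²⁺ is absent, so QuvZ is inactive.
Sorbose is absent, so PurR is inactive.
With no repressor bound, *lomM* is transcribed.

ON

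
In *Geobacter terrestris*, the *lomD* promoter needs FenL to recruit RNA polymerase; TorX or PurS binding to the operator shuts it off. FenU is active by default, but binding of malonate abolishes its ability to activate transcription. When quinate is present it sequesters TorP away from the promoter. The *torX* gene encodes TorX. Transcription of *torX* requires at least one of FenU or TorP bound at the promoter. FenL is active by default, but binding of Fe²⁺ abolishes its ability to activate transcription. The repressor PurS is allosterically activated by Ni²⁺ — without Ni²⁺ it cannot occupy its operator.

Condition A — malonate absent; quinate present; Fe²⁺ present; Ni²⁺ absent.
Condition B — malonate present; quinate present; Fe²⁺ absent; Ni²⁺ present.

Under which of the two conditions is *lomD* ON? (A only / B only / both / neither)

Condition A:
Malonate is absent, so FenU is active.
Quinate is present, so TorP is inactive.
Activator FenU is present, so *torX* is transcribed.
So TorX is produced and active.
Fe²⁺ is present, so FenL is inactive.
Ni²⁺ is absent, so PurS is inactive.
With repressor TorX bound, *lomD* is not transcribed.
→ *lomD* is OFF in A.
Condition B:
Malonate is present, so FenU is inactive.
Quinate is present, so TorP is inactive.
No activator is available at the *torX* promoter, so *torX* is not transcribed.
So TorX is not produced.
Fe²⁺ is absent, so FenL is active.
Ni²⁺ is present, so PurS is active.
With repressor PurS bound, *lomD* is not transcribed.
→ *lomD* is OFF in B.

neither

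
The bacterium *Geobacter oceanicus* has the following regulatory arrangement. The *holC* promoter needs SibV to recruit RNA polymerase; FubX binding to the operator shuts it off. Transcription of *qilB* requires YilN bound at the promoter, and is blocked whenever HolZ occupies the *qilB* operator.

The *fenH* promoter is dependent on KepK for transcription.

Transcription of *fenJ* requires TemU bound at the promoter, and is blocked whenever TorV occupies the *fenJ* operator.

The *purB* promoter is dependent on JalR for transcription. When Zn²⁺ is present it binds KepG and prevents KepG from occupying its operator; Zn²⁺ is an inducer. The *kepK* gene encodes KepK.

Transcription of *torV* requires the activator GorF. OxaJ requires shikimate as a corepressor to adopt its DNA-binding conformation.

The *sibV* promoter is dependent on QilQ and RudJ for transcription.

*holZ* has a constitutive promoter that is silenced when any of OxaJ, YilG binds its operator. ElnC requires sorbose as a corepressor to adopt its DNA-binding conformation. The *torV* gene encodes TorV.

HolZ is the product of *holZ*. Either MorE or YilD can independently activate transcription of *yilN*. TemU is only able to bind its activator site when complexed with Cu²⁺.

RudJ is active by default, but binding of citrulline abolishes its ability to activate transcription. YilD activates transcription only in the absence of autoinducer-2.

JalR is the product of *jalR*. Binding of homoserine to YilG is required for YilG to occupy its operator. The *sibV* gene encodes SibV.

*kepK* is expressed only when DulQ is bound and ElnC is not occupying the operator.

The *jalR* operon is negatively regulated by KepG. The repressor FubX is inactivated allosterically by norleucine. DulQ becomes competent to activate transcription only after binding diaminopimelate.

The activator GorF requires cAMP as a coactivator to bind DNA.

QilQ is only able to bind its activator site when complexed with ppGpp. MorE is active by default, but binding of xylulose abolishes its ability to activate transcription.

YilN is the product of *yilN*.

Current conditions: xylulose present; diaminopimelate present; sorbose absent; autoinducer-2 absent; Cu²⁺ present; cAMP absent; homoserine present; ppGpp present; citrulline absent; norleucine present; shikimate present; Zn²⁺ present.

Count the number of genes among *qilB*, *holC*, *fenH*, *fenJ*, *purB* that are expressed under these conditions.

5

Shikimate is present, so OxaJ is active.
Homoserine is present, so YilG is active.
With repressor OxaJ bound, *holZ* is not transcribed.
So HolZ is not produced.
Xylulose is present, so MorE is inactive.
Autoinducer-2 is absent, so YilD is active.
Activator YilD is present, so *yilN* is transcribed.
So YilN is produced and active.
No repressor is bound and YilN is active, so *qilB* is transcribed.
→ *qilB* is ON.
ppGpp is present, so QilQ is active.
Citrulline is absent, so RudJ is active.
No repressor is bound and QilQ and RudJ are active, so *sibV* is transcribed.
So SibV is produced and active.
Norleucine is present, so FubX is inactive.
No repressor is bound and SibV is active, so *holC* is transcribed.
→ *holC* is ON.
Diaminopimelate is present, so DulQ is active.
Sorbose is absent, so ElnC is inactive.
No repressor is bound and DulQ is active, so *kepK* is transcribed.
So KepK is produced and active.
No repressor is bound and KepK is active, so *fenH* is transcribed.
→ *fenH* is ON.
cAMP is absent, so GorF is inactive.
Required activator GorF is absent, so *torV* is not transcribed.
So TorV is not produced.
Cu²⁺ is present, so TemU is active.
No repressor is bound and TemU is active, so *fenJ* is transcribed.
→ *fenJ* is ON.
Zn²⁺ is present, so KepG is inactive.
With no repressor bound, *jalR* is transcribed.
So JalR is produced and active.
No repressor is bound and JalR is active, so *purB* is transcribed.
→ *purB* is ON.
5 of the 5 genes are transcribed.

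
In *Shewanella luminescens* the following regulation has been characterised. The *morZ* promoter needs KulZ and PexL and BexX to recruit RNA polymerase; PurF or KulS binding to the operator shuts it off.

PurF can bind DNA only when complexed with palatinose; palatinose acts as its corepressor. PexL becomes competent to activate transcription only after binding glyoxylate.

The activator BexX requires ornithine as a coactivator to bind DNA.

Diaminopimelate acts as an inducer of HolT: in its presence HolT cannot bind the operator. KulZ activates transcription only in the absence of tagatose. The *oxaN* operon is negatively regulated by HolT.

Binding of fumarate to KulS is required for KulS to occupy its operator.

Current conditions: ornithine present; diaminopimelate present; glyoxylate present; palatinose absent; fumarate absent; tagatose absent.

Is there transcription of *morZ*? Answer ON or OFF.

ON

Tagatose is absent, so KulZ is active.
Glyoxylate is present, so PexL is active.
Ornithine is present, so BexX is active.
Palatinose is absent, so PurF is inactive.
Fumarate is absent, so KulS is inactive.
No repressor is bound and KulZ and PexL and BexX are active, so *morZ* is transcribed.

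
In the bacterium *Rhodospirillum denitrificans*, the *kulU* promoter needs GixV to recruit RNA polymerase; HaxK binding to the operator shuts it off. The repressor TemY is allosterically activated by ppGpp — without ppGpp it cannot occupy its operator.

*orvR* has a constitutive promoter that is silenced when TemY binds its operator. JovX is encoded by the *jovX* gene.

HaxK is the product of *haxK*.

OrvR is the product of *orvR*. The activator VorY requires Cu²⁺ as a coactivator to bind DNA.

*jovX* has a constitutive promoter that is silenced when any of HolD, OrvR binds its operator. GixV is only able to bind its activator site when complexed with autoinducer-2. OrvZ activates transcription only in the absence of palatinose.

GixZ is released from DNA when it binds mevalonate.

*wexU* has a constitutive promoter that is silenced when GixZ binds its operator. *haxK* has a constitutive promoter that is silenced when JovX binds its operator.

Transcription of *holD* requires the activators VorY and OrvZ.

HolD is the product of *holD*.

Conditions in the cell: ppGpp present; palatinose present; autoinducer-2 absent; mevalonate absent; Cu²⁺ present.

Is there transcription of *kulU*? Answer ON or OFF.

Cu²⁺ is present, so VorY is active.
Palatinose is present, so OrvZ is inactive.
Required activator OrvZ is absent, so *holD* is not transcribed.
So HolD is not produced.
ppGpp is present, so TemY is active.
With repressor TemY bound, *orvR* is not transcribed.
So OrvR is not produced.
With no repressor bound, *jovX* is transcribed.
So JovX is produced and active.
With repressor JovX bound, *haxK* is not transcribed.
So HaxK is not produced.
Autoinducer-2 is absent, so GixV is inactive.
Required activator GixV is absent, so *kulU* is not transcribed.

OFF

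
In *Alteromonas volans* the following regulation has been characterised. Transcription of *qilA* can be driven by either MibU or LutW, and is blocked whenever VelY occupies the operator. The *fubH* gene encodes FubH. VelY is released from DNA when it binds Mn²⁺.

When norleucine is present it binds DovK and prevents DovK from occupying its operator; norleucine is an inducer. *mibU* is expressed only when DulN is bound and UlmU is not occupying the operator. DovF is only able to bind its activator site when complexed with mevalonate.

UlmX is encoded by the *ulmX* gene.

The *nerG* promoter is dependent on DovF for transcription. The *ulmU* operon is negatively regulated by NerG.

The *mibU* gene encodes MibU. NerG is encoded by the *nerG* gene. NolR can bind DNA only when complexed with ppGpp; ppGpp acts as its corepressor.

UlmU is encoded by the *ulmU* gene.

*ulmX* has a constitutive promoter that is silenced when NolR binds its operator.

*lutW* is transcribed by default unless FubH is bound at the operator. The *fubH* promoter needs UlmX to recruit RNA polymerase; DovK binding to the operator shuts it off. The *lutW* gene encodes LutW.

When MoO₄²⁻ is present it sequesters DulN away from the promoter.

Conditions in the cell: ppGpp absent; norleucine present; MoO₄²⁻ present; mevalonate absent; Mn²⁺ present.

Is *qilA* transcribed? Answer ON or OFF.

OFF

Mn²⁺ is present, so VelY is inactive.
MoO₄²⁻ is present, so DulN is inactive.
Mevalonate is absent, so DovF is inactive.
Required activator DovF is absent, so *nerG* is not transcribed.
So NerG is not produced.
With no repressor bound, *ulmU* is transcribed.
So UlmU is produced and active.
With repressor UlmU bound, *mibU* is not transcribed.
So MibU is not produced.
ppGpp is absent, so NolR is inactive.
With no repressor bound, *ulmX* is transcribed.
So UlmX is produced and active.
Norleucine is present, so DovK is inactive.
No repressor is bound and UlmX is active, so *fubH* is transcribed.
So FubH is produced and active.
With repressor FubH bound, *lutW* is not transcribed.
So LutW is not produced.
No activator is available at the *qilA* promoter, so *qilA* is not transcribed.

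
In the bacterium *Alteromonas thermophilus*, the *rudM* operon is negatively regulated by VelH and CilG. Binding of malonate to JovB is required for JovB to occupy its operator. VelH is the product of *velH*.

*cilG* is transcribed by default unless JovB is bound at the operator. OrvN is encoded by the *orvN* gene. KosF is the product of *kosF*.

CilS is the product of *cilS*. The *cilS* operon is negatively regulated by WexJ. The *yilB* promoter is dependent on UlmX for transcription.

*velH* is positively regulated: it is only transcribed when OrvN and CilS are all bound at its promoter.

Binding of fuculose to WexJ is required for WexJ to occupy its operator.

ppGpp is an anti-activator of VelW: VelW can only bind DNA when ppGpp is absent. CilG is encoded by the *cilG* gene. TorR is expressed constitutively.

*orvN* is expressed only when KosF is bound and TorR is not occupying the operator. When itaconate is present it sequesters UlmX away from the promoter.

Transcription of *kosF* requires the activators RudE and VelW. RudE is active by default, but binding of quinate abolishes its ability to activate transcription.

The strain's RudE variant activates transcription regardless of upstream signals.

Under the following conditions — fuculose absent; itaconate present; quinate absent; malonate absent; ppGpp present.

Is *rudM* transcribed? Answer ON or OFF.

OFF

RudE is constitutively active in this strain.
ppGpp is present, so VelW is inactive.
Required activator VelW is absent, so *kosF* is not transcribed.
So KosF is not produced.
TorR is produced constitutively and is active.
With repressor TorR bound, *orvN* is not transcribed.
So OrvN is not produced.
Fuculose is absent, so WexJ is inactive.
With no repressor bound, *cilS* is transcribed.
So CilS is produced and active.
Required activator OrvN is absent, so *velH* is not transcribed.
So VelH is not produced.
Malonate is absent, so JovB is inactive.
With no repressor bound, *cilG* is transcribed.
So CilG is produced and active.
With repressor CilG bound, *rudM* is not transcribed.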